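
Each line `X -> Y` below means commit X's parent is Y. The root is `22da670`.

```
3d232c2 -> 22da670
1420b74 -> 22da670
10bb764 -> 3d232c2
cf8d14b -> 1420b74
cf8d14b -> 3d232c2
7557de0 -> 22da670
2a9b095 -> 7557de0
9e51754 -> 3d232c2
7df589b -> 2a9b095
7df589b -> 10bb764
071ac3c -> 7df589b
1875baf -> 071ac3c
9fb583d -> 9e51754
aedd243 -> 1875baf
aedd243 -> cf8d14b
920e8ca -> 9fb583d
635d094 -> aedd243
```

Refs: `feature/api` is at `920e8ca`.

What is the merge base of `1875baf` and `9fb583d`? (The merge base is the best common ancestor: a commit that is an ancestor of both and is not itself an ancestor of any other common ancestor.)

Ancestors of 1875baf: {071ac3c, 10bb764, 1875baf, 22da670, 2a9b095, 3d232c2, 7557de0, 7df589b}.
Ancestors of 9fb583d: {22da670, 3d232c2, 9e51754, 9fb583d}.
Common ancestors: {22da670, 3d232c2}.
Among these, 3d232c2 is not an ancestor of any other common ancestor — it is the merge base.

3d232c2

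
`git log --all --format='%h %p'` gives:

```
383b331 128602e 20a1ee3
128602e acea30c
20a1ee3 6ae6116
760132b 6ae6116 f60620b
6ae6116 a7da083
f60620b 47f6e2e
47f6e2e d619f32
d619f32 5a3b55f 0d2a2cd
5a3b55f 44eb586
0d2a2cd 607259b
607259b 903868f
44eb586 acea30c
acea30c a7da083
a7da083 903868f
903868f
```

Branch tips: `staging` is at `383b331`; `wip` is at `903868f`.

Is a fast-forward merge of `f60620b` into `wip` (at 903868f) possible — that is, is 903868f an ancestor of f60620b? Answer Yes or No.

A fast-forward from 903868f to f60620b is possible iff 903868f is an ancestor of f60620b.
Ancestors of f60620b: {0d2a2cd, 44eb586, 47f6e2e, 5a3b55f, 607259b, 903868f, a7da083, acea30c, d619f32, f60620b}.
903868f is among them, so fast-forward is possible.

Yes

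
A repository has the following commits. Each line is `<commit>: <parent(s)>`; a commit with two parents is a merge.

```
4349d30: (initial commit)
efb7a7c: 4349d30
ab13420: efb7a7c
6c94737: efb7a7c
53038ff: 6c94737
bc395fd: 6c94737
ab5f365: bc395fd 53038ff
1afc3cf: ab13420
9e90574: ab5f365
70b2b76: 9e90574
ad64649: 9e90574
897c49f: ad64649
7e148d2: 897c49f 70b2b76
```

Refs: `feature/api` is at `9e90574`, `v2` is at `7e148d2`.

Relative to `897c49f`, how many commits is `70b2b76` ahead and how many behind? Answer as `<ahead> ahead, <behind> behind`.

Reachable from 70b2b76: {4349d30, 53038ff, 6c94737, 70b2b76, 9e90574, ab5f365, bc395fd, efb7a7c}.
Reachable from 897c49f: {4349d30, 53038ff, 6c94737, 897c49f, 9e90574, ab5f365, ad64649, bc395fd, efb7a7c}.
Only in 70b2b76's history (ahead): {70b2b76} — 1.
Only in 897c49f's history (behind): {897c49f, ad64649} — 2.

1 ahead, 2 behind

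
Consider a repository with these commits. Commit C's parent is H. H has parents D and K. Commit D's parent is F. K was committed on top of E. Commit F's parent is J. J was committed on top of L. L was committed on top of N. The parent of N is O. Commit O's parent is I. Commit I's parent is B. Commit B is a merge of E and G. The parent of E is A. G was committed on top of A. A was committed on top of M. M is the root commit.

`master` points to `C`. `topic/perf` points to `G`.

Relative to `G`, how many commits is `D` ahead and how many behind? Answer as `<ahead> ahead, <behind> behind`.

Reachable from D: {A, B, D, E, F, G, I, J, L, M, N, O}.
Reachable from G: {A, G, M}.
Only in D's history (ahead): {B, D, E, F, I, J, L, N, O} — 9.
Only in G's history (behind): {} — 0.

9 ahead, 0 behind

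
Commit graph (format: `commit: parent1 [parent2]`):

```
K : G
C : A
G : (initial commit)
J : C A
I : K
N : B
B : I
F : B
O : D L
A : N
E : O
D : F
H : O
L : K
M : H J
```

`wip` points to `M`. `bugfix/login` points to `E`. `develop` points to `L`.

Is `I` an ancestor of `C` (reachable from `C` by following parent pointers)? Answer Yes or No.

Yes

Ancestors of C (commits reachable by following parents): {A, B, C, G, I, K, N}.
I is in that set, so it is an ancestor of C.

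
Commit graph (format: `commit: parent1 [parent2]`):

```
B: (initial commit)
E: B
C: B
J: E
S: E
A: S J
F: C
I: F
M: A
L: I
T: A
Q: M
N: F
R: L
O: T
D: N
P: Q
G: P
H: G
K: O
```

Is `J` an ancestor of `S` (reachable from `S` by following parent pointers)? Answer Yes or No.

No

Ancestors of S: {B, E, S}.
J is not in that set, so it is not an ancestor of S.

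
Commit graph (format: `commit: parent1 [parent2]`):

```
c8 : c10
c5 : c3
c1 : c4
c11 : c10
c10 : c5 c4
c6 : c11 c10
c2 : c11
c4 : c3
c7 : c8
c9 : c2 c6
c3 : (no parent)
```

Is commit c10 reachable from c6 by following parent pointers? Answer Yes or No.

Yes

Ancestors of c6 (commits reachable by following parents): {c10, c11, c3, c4, c5, c6}.
c10 is in that set, so it is an ancestor of c6.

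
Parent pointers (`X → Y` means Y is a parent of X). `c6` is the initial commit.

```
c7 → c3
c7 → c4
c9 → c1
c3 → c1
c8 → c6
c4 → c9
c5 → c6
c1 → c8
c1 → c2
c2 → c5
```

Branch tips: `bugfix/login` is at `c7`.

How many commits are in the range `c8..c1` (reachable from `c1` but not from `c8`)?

3

Reachable from c1: {c1, c2, c5, c6, c8}.
Reachable from c8: {c6, c8}.
In c1's history but not c8's: {c1, c2, c5} — 3 commits.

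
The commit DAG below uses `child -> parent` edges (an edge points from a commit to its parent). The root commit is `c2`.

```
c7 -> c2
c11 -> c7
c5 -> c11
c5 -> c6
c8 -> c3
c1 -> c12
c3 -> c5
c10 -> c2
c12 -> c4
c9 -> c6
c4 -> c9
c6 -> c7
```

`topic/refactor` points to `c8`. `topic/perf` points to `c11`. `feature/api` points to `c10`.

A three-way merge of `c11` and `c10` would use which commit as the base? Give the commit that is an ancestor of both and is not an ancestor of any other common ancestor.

c2

Ancestors of c11: {c11, c2, c7}.
Ancestors of c10: {c10, c2}.
Common ancestors: {c2}.
The only common ancestor is c2, so it is the merge base.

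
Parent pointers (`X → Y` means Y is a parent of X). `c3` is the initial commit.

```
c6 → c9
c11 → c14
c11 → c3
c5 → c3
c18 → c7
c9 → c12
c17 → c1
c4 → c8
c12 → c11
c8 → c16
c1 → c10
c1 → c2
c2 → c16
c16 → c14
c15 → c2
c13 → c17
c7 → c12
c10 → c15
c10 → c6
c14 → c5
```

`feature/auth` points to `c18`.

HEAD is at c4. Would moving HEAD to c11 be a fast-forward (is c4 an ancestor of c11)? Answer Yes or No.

A fast-forward from c4 to c11 is possible iff c4 is an ancestor of c11.
Ancestors of c11: {c11, c14, c3, c5}.
c4 is not among them, so fast-forward is not possible.

No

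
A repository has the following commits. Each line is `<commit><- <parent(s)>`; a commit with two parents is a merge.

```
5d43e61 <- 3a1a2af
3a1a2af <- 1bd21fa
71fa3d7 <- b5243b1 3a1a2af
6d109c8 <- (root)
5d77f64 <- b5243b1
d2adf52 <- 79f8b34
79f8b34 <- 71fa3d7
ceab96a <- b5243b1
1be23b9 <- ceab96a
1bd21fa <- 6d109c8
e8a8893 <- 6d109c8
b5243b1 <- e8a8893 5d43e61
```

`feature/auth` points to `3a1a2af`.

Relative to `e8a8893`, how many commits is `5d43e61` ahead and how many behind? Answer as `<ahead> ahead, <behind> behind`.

3 ahead, 1 behind

Reachable from 5d43e61: {1bd21fa, 3a1a2af, 5d43e61, 6d109c8}.
Reachable from e8a8893: {6d109c8, e8a8893}.
Only in 5d43e61's history (ahead): {1bd21fa, 3a1a2af, 5d43e61} — 3.
Only in e8a8893's history (behind): {e8a8893} — 1.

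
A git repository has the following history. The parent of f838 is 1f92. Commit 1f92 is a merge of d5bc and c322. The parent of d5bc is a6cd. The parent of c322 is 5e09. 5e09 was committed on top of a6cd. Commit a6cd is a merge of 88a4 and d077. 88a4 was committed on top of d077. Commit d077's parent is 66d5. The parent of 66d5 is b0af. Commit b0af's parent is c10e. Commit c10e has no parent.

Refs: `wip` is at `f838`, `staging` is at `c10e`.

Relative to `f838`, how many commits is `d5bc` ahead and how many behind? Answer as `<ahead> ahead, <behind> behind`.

0 ahead, 4 behind

Reachable from d5bc: {66d5, 88a4, a6cd, b0af, c10e, d077, d5bc}.
Reachable from f838: {1f92, 5e09, 66d5, 88a4, a6cd, b0af, c10e, c322, d077, d5bc, f838}.
Only in d5bc's history (ahead): {} — 0.
Only in f838's history (behind): {1f92, 5e09, c322, f838} — 4.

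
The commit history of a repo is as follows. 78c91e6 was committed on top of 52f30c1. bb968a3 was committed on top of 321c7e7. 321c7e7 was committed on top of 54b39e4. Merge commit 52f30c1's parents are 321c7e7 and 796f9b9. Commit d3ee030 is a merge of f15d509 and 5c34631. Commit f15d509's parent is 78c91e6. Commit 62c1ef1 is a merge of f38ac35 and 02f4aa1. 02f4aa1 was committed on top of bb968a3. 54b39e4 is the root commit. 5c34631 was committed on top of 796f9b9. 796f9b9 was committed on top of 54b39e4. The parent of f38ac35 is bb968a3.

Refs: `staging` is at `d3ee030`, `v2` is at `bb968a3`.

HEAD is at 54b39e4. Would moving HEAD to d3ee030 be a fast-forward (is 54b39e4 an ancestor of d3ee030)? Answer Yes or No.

A fast-forward from 54b39e4 to d3ee030 is possible iff 54b39e4 is an ancestor of d3ee030.
Ancestors of d3ee030: {321c7e7, 52f30c1, 54b39e4, 5c34631, 78c91e6, 796f9b9, d3ee030, f15d509}.
54b39e4 is among them, so fast-forward is possible.

Yes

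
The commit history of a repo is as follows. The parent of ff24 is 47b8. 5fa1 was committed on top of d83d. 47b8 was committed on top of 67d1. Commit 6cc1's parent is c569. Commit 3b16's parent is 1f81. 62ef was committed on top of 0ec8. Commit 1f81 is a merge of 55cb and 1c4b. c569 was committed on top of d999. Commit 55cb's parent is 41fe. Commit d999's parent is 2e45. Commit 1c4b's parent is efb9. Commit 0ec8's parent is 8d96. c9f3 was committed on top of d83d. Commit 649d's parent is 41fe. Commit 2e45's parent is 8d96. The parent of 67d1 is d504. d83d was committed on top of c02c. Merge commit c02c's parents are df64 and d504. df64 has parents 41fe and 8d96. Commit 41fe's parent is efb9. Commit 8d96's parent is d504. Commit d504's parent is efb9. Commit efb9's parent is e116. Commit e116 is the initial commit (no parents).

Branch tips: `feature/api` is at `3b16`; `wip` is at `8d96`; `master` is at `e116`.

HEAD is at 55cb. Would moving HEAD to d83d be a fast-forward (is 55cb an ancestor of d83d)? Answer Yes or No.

A fast-forward from 55cb to d83d is possible iff 55cb is an ancestor of d83d.
Ancestors of d83d: {41fe, 8d96, c02c, d504, d83d, df64, e116, efb9}.
55cb is not among them, so fast-forward is not possible.

No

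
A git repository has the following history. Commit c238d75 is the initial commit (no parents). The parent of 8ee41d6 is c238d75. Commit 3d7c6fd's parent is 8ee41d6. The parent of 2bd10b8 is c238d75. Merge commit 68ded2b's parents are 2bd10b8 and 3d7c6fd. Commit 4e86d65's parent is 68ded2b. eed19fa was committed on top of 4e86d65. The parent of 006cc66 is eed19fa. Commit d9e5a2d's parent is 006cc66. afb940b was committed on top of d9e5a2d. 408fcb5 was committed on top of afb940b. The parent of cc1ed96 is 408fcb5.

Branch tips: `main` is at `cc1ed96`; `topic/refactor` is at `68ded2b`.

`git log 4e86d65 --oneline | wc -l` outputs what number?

Walking parent pointers from 4e86d65: reachable set = {2bd10b8, 3d7c6fd, 4e86d65, 68ded2b, 8ee41d6, c238d75}.
That is 6 commits.

6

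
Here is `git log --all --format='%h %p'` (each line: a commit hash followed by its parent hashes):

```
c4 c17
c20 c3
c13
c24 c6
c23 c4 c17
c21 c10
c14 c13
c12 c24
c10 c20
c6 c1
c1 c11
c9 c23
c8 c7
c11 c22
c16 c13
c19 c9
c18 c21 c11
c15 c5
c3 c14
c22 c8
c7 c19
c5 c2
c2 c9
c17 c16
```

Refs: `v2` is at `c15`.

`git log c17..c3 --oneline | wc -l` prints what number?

2

Reachable from c3: {c13, c14, c3}.
Reachable from c17: {c13, c16, c17}.
In c3's history but not c17's: {c14, c3} — 2 commits.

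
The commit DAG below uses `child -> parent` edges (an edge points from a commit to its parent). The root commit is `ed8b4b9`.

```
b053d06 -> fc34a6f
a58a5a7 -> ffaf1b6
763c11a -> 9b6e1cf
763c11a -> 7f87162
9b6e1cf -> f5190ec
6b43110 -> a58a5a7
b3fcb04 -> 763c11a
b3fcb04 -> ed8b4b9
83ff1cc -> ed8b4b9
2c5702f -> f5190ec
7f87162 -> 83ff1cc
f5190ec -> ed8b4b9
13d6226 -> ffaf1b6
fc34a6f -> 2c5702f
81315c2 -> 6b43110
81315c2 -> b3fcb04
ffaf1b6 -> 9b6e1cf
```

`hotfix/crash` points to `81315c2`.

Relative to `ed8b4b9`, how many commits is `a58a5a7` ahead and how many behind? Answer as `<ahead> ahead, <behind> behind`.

4 ahead, 0 behind

Reachable from a58a5a7: {9b6e1cf, a58a5a7, ed8b4b9, f5190ec, ffaf1b6}.
Reachable from ed8b4b9: {ed8b4b9}.
Only in a58a5a7's history (ahead): {9b6e1cf, a58a5a7, f5190ec, ffaf1b6} — 4.
Only in ed8b4b9's history (behind): {} — 0.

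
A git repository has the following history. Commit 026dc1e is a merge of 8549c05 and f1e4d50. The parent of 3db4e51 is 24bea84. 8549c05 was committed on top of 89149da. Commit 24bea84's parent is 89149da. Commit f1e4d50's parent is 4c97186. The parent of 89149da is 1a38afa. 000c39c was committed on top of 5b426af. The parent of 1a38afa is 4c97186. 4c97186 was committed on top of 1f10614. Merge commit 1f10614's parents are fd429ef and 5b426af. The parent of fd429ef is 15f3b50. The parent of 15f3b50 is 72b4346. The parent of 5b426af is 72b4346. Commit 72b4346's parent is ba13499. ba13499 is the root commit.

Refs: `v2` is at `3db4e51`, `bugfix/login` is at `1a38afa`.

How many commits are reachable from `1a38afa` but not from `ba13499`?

7

Reachable from 1a38afa: {15f3b50, 1a38afa, 1f10614, 4c97186, 5b426af, 72b4346, ba13499, fd429ef}.
Reachable from ba13499: {ba13499}.
In 1a38afa's history but not ba13499's: {15f3b50, 1a38afa, 1f10614, 4c97186, 5b426af, 72b4346, fd429ef} — 7 commits.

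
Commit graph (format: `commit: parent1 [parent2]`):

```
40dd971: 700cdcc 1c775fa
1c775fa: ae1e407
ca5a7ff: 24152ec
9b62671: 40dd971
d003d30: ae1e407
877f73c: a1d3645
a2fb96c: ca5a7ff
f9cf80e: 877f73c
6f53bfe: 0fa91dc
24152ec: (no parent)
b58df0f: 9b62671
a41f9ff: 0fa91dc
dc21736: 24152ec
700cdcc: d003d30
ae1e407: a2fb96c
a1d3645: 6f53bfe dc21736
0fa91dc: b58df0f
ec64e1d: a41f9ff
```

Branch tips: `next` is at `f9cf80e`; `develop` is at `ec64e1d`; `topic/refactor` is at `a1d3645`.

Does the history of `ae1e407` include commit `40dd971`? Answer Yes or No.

No

Ancestors of ae1e407: {24152ec, a2fb96c, ae1e407, ca5a7ff}.
40dd971 is not in that set, so it is not an ancestor of ae1e407.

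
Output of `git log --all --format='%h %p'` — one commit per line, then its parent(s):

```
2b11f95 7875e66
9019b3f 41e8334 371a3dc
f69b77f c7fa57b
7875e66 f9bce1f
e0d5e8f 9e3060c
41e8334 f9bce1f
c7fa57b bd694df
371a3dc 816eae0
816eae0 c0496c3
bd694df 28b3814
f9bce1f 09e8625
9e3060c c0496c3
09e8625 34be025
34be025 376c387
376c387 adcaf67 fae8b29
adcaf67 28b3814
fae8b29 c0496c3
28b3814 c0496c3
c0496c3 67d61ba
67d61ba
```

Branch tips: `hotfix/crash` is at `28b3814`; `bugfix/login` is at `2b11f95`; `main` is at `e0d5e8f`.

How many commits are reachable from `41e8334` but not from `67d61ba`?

9

Reachable from 41e8334: {09e8625, 28b3814, 34be025, 376c387, 41e8334, 67d61ba, adcaf67, c0496c3, f9bce1f, fae8b29}.
Reachable from 67d61ba: {67d61ba}.
In 41e8334's history but not 67d61ba's: {09e8625, 28b3814, 34be025, 376c387, 41e8334, adcaf67, c0496c3, f9bce1f, fae8b29} — 9 commits.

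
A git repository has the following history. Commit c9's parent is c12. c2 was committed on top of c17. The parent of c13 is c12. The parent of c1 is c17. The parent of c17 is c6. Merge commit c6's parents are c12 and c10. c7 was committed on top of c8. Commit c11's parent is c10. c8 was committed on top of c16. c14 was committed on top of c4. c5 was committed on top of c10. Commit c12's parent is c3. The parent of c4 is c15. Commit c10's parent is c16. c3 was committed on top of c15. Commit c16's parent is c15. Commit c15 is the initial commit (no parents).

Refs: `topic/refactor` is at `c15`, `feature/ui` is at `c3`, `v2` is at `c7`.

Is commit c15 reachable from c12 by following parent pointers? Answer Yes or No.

Ancestors of c12 (commits reachable by following parents): {c12, c15, c3}.
c15 is in that set, so it is an ancestor of c12.

Yes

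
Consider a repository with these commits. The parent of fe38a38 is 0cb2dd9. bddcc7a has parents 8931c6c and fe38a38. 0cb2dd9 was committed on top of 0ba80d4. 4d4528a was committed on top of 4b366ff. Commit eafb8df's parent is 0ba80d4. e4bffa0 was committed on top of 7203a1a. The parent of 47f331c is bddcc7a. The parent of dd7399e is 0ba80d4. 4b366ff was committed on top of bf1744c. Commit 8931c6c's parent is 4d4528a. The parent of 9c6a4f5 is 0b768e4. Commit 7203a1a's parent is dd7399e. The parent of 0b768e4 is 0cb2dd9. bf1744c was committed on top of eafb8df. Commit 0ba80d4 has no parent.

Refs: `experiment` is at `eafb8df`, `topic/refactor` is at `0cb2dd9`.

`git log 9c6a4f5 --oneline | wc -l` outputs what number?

4

Walking parent pointers from 9c6a4f5: reachable set = {0b768e4, 0ba80d4, 0cb2dd9, 9c6a4f5}.
That is 4 commits.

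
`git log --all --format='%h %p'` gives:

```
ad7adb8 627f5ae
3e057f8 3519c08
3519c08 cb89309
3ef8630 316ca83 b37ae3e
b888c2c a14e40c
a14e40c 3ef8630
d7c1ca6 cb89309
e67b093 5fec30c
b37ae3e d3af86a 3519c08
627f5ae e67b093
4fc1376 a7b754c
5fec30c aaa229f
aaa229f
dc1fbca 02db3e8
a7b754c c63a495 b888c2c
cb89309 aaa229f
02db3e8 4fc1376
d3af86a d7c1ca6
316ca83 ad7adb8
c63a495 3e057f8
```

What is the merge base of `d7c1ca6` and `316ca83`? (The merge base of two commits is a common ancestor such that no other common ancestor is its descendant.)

aaa229f

Ancestors of d7c1ca6: {aaa229f, cb89309, d7c1ca6}.
Ancestors of 316ca83: {316ca83, 5fec30c, 627f5ae, aaa229f, ad7adb8, e67b093}.
Common ancestors: {aaa229f}.
The only common ancestor is aaa229f, so it is the merge base.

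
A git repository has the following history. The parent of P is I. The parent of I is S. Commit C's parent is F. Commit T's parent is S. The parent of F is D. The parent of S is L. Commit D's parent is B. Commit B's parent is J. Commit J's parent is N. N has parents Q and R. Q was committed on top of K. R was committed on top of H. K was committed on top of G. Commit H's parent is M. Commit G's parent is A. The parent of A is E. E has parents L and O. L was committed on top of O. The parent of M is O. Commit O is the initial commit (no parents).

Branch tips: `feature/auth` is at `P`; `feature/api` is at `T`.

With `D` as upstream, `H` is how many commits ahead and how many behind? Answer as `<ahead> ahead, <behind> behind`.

0 ahead, 11 behind

Reachable from H: {H, M, O}.
Reachable from D: {A, B, D, E, G, H, J, K, L, M, N, O, Q, R}.
Only in H's history (ahead): {} — 0.
Only in D's history (behind): {A, B, D, E, G, J, K, L, N, Q, R} — 11.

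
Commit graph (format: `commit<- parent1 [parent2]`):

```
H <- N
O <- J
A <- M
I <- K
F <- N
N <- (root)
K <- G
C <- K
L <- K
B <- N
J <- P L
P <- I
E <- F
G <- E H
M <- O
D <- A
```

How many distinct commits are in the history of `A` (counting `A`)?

13

Walking parent pointers from A: reachable set = {A, E, F, G, H, I, J, K, L, M, N, O, P}.
That is 13 commits.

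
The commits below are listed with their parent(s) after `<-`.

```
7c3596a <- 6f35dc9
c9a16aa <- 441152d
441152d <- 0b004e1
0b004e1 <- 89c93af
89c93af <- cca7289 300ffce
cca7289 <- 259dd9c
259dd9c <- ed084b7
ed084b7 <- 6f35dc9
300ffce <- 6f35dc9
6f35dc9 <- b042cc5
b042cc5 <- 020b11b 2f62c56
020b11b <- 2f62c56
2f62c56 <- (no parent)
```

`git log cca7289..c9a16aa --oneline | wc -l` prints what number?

Reachable from c9a16aa: {020b11b, 0b004e1, 259dd9c, 2f62c56, 300ffce, 441152d, 6f35dc9, 89c93af, b042cc5, c9a16aa, cca7289, ed084b7}.
Reachable from cca7289: {020b11b, 259dd9c, 2f62c56, 6f35dc9, b042cc5, cca7289, ed084b7}.
In c9a16aa's history but not cca7289's: {0b004e1, 300ffce, 441152d, 89c93af, c9a16aa} — 5 commits.

5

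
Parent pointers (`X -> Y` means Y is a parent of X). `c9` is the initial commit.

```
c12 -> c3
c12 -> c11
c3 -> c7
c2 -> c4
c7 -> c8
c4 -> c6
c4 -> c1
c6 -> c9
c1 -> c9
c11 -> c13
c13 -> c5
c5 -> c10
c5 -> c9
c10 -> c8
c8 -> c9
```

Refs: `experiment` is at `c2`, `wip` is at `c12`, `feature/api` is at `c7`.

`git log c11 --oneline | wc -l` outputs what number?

Walking parent pointers from c11: reachable set = {c10, c11, c13, c5, c8, c9}.
That is 6 commits.

6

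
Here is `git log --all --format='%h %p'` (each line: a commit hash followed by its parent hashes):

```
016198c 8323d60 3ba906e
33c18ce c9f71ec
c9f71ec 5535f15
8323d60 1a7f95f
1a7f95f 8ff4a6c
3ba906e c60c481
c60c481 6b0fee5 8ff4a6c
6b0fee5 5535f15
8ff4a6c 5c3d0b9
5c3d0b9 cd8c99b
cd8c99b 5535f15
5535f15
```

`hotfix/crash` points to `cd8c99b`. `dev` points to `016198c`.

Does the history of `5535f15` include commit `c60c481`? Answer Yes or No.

Ancestors of 5535f15: {5535f15}.
c60c481 is not in that set, so it is not an ancestor of 5535f15.

No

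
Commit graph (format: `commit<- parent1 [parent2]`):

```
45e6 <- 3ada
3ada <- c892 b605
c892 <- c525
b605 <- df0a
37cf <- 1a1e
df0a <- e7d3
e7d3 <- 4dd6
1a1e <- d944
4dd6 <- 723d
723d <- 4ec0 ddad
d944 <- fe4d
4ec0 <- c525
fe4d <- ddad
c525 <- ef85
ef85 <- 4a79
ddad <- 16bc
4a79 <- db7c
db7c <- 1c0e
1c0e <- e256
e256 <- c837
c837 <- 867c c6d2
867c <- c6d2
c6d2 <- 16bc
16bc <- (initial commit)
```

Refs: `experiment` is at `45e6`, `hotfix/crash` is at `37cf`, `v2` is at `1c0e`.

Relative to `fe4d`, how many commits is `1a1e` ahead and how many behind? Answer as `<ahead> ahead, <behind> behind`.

Reachable from 1a1e: {16bc, 1a1e, d944, ddad, fe4d}.
Reachable from fe4d: {16bc, ddad, fe4d}.
Only in 1a1e's history (ahead): {1a1e, d944} — 2.
Only in fe4d's history (behind): {} — 0.

2 ahead, 0 behind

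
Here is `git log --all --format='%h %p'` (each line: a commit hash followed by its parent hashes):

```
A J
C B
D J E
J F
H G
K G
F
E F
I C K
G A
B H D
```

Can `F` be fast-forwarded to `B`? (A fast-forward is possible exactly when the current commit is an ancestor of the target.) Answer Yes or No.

A fast-forward from F to B is possible iff F is an ancestor of B.
Ancestors of B: {A, B, D, E, F, G, H, J}.
F is among them, so fast-forward is possible.

Yes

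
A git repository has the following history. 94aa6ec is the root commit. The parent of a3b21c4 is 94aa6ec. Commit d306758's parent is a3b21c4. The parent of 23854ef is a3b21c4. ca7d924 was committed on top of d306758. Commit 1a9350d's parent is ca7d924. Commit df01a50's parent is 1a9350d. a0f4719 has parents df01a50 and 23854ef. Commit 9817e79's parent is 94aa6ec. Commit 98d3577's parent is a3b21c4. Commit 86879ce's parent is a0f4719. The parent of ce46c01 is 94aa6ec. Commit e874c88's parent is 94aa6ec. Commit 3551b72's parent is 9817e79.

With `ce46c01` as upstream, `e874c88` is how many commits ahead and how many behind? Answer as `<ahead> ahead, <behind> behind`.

1 ahead, 1 behind

Reachable from e874c88: {94aa6ec, e874c88}.
Reachable from ce46c01: {94aa6ec, ce46c01}.
Only in e874c88's history (ahead): {e874c88} — 1.
Only in ce46c01's history (behind): {ce46c01} — 1.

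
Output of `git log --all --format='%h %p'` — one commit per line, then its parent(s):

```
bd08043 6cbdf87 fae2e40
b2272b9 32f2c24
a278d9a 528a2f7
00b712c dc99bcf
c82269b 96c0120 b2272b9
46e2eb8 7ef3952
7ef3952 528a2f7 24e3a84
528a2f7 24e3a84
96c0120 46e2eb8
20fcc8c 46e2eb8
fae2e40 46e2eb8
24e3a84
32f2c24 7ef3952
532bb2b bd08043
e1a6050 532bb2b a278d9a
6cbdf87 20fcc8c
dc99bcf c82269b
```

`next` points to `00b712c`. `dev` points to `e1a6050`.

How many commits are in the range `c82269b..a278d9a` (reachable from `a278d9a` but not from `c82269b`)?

1

Reachable from a278d9a: {24e3a84, 528a2f7, a278d9a}.
Reachable from c82269b: {24e3a84, 32f2c24, 46e2eb8, 528a2f7, 7ef3952, 96c0120, b2272b9, c82269b}.
In a278d9a's history but not c82269b's: {a278d9a} — 1 commit.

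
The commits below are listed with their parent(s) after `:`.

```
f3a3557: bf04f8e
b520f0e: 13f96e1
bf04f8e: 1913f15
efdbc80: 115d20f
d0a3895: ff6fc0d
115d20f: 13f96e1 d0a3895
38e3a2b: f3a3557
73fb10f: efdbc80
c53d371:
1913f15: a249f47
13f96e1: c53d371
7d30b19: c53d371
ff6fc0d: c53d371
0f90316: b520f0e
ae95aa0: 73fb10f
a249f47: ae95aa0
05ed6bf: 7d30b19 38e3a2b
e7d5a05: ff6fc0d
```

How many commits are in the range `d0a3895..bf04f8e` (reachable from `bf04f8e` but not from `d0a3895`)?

8

Reachable from bf04f8e: {115d20f, 13f96e1, 1913f15, 73fb10f, a249f47, ae95aa0, bf04f8e, c53d371, d0a3895, efdbc80, ff6fc0d}.
Reachable from d0a3895: {c53d371, d0a3895, ff6fc0d}.
In bf04f8e's history but not d0a3895's: {115d20f, 13f96e1, 1913f15, 73fb10f, a249f47, ae95aa0, bf04f8e, efdbc80} — 8 commits.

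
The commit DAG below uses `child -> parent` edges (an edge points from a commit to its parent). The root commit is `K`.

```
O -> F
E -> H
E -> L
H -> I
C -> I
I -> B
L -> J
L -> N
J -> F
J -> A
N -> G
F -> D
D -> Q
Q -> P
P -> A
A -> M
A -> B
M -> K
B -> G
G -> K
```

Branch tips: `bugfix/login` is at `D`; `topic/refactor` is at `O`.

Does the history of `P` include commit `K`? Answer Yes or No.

Yes

Ancestors of P (commits reachable by following parents): {A, B, G, K, M, P}.
K is in that set, so it is an ancestor of P.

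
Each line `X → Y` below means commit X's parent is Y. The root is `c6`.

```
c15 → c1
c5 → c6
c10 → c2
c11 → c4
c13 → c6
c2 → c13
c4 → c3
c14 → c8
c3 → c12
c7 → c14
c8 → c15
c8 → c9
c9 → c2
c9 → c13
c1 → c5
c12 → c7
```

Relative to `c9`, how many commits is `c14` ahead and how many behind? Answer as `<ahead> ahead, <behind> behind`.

Reachable from c14: {c1, c13, c14, c15, c2, c5, c6, c8, c9}.
Reachable from c9: {c13, c2, c6, c9}.
Only in c14's history (ahead): {c1, c14, c15, c5, c8} — 5.
Only in c9's history (behind): {} — 0.

5 ahead, 0 behind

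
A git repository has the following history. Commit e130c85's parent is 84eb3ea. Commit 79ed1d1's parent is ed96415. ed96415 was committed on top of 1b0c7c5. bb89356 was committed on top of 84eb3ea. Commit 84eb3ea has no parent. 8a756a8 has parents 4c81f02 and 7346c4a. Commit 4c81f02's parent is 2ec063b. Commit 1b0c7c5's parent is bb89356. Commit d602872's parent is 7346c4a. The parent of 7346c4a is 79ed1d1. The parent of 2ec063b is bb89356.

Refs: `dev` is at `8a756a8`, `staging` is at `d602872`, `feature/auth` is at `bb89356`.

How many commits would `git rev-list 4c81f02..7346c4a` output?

4

Reachable from 7346c4a: {1b0c7c5, 7346c4a, 79ed1d1, 84eb3ea, bb89356, ed96415}.
Reachable from 4c81f02: {2ec063b, 4c81f02, 84eb3ea, bb89356}.
In 7346c4a's history but not 4c81f02's: {1b0c7c5, 7346c4a, 79ed1d1, ed96415} — 4 commits.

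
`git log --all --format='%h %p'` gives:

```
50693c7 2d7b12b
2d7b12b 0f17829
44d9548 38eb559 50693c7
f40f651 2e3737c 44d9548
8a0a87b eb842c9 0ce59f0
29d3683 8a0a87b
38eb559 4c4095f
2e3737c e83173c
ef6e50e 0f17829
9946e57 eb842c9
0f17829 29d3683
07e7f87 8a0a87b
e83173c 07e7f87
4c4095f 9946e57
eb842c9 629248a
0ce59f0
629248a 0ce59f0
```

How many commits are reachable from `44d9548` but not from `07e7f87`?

8

Reachable from 44d9548: {0ce59f0, 0f17829, 29d3683, 2d7b12b, 38eb559, 44d9548, 4c4095f, 50693c7, 629248a, 8a0a87b, 9946e57, eb842c9}.
Reachable from 07e7f87: {07e7f87, 0ce59f0, 629248a, 8a0a87b, eb842c9}.
In 44d9548's history but not 07e7f87's: {0f17829, 29d3683, 2d7b12b, 38eb559, 44d9548, 4c4095f, 50693c7, 9946e57} — 8 commits.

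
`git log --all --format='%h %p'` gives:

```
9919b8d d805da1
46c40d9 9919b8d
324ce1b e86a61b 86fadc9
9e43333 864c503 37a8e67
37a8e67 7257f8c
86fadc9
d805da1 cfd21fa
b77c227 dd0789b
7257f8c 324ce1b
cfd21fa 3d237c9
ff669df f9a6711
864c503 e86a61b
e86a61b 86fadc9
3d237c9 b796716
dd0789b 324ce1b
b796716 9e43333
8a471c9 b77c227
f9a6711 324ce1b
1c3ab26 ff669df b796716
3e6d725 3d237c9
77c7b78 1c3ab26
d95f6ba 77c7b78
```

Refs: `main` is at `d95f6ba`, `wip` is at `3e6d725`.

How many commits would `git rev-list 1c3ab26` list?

Walking parent pointers from 1c3ab26: reachable set = {1c3ab26, 324ce1b, 37a8e67, 7257f8c, 864c503, 86fadc9, 9e43333, b796716, e86a61b, f9a6711, ff669df}.
That is 11 commits.

11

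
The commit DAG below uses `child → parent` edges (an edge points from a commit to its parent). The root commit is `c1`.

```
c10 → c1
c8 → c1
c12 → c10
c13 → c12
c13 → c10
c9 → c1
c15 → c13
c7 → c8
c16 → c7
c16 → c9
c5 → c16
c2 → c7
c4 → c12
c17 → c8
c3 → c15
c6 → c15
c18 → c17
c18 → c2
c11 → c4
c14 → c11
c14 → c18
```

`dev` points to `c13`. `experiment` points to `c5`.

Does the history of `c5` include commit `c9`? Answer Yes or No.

Yes

Ancestors of c5 (commits reachable by following parents): {c1, c16, c5, c7, c8, c9}.
c9 is in that set, so it is an ancestor of c5.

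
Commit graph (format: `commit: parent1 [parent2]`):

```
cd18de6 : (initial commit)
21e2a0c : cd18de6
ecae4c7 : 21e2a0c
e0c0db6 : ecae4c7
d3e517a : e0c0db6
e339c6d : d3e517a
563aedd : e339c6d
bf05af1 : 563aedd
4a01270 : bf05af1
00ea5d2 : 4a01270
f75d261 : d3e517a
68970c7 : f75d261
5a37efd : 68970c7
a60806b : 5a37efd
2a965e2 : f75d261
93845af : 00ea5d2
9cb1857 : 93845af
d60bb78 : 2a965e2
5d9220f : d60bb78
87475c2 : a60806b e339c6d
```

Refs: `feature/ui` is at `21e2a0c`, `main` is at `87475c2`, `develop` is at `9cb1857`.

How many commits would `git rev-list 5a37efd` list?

8

Walking parent pointers from 5a37efd: reachable set = {21e2a0c, 5a37efd, 68970c7, cd18de6, d3e517a, e0c0db6, ecae4c7, f75d261}.
That is 8 commits.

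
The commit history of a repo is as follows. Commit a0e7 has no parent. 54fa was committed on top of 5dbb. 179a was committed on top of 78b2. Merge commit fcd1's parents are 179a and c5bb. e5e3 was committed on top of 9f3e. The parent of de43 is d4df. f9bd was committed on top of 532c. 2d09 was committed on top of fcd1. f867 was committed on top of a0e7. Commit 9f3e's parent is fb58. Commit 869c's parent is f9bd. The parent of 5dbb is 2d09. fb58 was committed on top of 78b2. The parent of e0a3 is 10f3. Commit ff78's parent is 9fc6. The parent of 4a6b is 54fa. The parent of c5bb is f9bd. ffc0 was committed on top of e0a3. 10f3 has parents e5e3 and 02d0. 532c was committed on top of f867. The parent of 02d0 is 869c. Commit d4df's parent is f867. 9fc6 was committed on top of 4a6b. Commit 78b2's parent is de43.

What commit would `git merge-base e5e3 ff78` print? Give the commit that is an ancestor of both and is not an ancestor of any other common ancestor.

Ancestors of e5e3: {78b2, 9f3e, a0e7, d4df, de43, e5e3, f867, fb58}.
Ancestors of ff78: {179a, 2d09, 4a6b, 532c, 54fa, 5dbb, 78b2, 9fc6, a0e7, c5bb, d4df, de43, f867, f9bd, fcd1, ff78}.
Common ancestors: {78b2, a0e7, d4df, de43, f867}.
Among these, 78b2 is not an ancestor of any other common ancestor — it is the merge base.

78b2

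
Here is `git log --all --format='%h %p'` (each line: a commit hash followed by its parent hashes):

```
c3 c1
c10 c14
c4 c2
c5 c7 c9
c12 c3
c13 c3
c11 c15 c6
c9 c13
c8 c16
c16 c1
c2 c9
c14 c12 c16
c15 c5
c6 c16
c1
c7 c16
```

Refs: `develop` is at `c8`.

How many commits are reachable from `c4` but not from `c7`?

Reachable from c4: {c1, c13, c2, c3, c4, c9}.
Reachable from c7: {c1, c16, c7}.
In c4's history but not c7's: {c13, c2, c3, c4, c9} — 5 commits.

5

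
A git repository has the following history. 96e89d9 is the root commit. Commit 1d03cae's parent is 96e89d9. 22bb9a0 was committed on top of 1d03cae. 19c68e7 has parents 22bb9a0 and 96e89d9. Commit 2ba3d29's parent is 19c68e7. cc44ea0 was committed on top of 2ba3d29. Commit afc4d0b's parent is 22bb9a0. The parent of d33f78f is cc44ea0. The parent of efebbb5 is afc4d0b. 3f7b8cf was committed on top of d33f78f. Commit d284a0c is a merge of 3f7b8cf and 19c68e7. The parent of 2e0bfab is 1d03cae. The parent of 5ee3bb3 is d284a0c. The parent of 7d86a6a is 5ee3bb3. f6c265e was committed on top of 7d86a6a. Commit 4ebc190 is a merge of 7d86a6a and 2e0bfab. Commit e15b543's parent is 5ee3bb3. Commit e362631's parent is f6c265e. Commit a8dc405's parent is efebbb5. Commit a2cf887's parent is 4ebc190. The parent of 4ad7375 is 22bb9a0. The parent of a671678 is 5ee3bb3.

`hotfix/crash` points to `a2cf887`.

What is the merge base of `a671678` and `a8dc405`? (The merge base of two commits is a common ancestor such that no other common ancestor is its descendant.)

Ancestors of a671678: {19c68e7, 1d03cae, 22bb9a0, 2ba3d29, 3f7b8cf, 5ee3bb3, 96e89d9, a671678, cc44ea0, d284a0c, d33f78f}.
Ancestors of a8dc405: {1d03cae, 22bb9a0, 96e89d9, a8dc405, afc4d0b, efebbb5}.
Common ancestors: {1d03cae, 22bb9a0, 96e89d9}.
Among these, 22bb9a0 is not an ancestor of any other common ancestor — it is the merge base.

22bb9a0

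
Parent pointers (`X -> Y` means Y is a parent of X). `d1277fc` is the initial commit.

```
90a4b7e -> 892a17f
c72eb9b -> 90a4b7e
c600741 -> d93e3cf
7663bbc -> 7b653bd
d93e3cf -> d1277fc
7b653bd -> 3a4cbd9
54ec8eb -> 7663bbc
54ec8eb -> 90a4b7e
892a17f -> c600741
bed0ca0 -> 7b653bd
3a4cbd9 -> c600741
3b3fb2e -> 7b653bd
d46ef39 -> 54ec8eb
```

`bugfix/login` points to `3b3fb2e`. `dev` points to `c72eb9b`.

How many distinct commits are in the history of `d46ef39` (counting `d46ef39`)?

10

Walking parent pointers from d46ef39: reachable set = {3a4cbd9, 54ec8eb, 7663bbc, 7b653bd, 892a17f, 90a4b7e, c600741, d1277fc, d46ef39, d93e3cf}.
That is 10 commits.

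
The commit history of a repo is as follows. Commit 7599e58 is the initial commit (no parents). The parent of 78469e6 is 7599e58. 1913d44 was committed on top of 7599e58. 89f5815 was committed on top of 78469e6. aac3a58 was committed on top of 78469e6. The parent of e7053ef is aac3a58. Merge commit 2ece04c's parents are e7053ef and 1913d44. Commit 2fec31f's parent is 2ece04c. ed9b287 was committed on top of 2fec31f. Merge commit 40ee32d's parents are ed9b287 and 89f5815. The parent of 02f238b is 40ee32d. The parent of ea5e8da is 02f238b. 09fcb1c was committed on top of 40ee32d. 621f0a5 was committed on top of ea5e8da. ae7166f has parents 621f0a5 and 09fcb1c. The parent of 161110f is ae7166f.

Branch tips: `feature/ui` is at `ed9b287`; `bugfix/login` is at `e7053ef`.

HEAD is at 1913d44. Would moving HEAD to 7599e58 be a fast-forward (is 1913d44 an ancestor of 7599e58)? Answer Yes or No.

A fast-forward from 1913d44 to 7599e58 is possible iff 1913d44 is an ancestor of 7599e58.
Ancestors of 7599e58: {7599e58}.
1913d44 is not among them, so fast-forward is not possible.

No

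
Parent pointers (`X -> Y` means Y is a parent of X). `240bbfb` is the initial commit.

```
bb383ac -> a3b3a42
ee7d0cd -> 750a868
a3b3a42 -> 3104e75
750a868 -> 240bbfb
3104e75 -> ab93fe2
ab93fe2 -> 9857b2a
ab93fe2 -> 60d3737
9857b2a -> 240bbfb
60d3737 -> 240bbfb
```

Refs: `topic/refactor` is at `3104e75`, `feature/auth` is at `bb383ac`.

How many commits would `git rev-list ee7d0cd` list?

3

Walking parent pointers from ee7d0cd: reachable set = {240bbfb, 750a868, ee7d0cd}.
That is 3 commits.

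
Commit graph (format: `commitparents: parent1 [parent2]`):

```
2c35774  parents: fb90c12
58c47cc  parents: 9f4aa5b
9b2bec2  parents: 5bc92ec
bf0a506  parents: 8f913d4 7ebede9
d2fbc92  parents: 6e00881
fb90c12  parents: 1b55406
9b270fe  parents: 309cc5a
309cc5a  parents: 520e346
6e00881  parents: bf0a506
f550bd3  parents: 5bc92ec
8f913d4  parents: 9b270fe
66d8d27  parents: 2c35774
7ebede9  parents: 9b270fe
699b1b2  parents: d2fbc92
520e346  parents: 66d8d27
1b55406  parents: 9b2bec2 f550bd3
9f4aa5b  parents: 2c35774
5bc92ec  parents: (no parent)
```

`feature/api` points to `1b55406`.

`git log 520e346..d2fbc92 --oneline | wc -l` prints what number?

Reachable from d2fbc92: {1b55406, 2c35774, 309cc5a, 520e346, 5bc92ec, 66d8d27, 6e00881, 7ebede9, 8f913d4, 9b270fe, 9b2bec2, bf0a506, d2fbc92, f550bd3, fb90c12}.
Reachable from 520e346: {1b55406, 2c35774, 520e346, 5bc92ec, 66d8d27, 9b2bec2, f550bd3, fb90c12}.
In d2fbc92's history but not 520e346's: {309cc5a, 6e00881, 7ebede9, 8f913d4, 9b270fe, bf0a506, d2fbc92} — 7 commits.

7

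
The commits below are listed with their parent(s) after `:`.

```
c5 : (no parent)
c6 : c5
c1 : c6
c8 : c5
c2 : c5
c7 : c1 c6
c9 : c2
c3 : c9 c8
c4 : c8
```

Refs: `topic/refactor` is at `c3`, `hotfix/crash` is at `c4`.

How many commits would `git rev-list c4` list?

Walking parent pointers from c4: reachable set = {c4, c5, c8}.
That is 3 commits.

3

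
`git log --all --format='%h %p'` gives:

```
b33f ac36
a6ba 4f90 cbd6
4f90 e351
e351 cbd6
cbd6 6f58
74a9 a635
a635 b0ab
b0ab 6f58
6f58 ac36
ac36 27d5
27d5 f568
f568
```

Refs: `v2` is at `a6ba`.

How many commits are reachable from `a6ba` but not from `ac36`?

5

Reachable from a6ba: {27d5, 4f90, 6f58, a6ba, ac36, cbd6, e351, f568}.
Reachable from ac36: {27d5, ac36, f568}.
In a6ba's history but not ac36's: {4f90, 6f58, a6ba, cbd6, e351} — 5 commits.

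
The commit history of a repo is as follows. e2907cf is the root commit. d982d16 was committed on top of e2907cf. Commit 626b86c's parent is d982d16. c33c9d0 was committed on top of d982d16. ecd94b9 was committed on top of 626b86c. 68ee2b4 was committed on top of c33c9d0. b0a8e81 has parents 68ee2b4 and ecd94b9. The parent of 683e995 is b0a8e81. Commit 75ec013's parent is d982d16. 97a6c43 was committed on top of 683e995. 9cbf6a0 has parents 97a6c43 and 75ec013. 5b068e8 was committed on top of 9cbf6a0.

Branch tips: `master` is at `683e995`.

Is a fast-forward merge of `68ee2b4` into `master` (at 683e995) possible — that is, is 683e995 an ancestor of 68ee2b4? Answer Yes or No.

No

A fast-forward from 683e995 to 68ee2b4 is possible iff 683e995 is an ancestor of 68ee2b4.
Ancestors of 68ee2b4: {68ee2b4, c33c9d0, d982d16, e2907cf}.
683e995 is not among them, so fast-forward is not possible.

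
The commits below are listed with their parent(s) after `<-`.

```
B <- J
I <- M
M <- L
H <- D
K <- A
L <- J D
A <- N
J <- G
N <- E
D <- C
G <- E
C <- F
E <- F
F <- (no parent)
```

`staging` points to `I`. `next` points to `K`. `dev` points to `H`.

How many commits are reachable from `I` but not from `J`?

5

Reachable from I: {C, D, E, F, G, I, J, L, M}.
Reachable from J: {E, F, G, J}.
In I's history but not J's: {C, D, I, L, M} — 5 commits.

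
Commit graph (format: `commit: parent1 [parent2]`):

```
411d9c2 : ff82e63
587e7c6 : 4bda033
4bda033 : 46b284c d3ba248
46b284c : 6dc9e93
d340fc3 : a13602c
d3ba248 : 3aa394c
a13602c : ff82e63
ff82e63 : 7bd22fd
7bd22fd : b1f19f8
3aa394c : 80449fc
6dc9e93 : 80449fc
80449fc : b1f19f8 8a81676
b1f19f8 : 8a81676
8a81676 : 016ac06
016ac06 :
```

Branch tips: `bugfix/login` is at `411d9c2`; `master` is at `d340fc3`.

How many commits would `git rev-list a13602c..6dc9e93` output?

2

Reachable from 6dc9e93: {016ac06, 6dc9e93, 80449fc, 8a81676, b1f19f8}.
Reachable from a13602c: {016ac06, 7bd22fd, 8a81676, a13602c, b1f19f8, ff82e63}.
In 6dc9e93's history but not a13602c's: {6dc9e93, 80449fc} — 2 commits.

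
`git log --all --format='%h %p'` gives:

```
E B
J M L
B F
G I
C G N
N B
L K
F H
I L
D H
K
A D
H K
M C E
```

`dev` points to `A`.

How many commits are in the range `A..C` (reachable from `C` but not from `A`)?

7

Reachable from C: {B, C, F, G, H, I, K, L, N}.
Reachable from A: {A, D, H, K}.
In C's history but not A's: {B, C, F, G, I, L, N} — 7 commits.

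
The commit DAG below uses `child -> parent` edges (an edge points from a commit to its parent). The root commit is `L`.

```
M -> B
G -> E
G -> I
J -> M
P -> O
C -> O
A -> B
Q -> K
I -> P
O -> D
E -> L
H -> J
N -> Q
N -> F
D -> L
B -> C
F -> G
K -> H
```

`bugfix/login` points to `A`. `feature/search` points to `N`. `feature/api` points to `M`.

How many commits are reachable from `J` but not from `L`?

Reachable from J: {B, C, D, J, L, M, O}.
Reachable from L: {L}.
In J's history but not L's: {B, C, D, J, M, O} — 6 commits.

6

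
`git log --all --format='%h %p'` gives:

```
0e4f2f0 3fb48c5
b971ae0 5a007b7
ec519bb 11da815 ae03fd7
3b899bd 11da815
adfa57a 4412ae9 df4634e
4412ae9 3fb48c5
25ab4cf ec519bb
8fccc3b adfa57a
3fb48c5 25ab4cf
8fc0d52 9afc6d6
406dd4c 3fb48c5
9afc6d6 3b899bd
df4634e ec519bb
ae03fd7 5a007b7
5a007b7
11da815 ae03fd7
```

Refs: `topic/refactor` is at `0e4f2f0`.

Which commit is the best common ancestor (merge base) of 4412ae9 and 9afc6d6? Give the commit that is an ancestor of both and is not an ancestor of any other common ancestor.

Ancestors of 4412ae9: {11da815, 25ab4cf, 3fb48c5, 4412ae9, 5a007b7, ae03fd7, ec519bb}.
Ancestors of 9afc6d6: {11da815, 3b899bd, 5a007b7, 9afc6d6, ae03fd7}.
Common ancestors: {11da815, 5a007b7, ae03fd7}.
Among these, 11da815 is not an ancestor of any other common ancestor — it is the merge base.

11da815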